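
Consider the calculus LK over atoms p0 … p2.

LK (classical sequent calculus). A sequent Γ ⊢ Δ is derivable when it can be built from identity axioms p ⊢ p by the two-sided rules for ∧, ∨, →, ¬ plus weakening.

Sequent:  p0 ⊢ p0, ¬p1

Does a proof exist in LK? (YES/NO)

Derivation trace:
[¬R] p0 ⊢ p0, ¬p1
  [WL] p0, p1 ⊢ p0
    [Ax] p0 ⊢ p0

Result: YES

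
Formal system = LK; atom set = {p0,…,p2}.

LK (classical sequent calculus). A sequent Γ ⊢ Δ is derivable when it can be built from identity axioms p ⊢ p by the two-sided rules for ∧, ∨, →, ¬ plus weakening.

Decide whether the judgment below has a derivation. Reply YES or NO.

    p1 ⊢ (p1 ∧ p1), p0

Derivation (root first):
[WR] p1 ⊢ (p1 ∧ p1), p0
  [∧R] p1 ⊢ (p1 ∧ p1)
    [Ax] p1 ⊢ p1
    [Ax] p1 ⊢ p1

Result: YES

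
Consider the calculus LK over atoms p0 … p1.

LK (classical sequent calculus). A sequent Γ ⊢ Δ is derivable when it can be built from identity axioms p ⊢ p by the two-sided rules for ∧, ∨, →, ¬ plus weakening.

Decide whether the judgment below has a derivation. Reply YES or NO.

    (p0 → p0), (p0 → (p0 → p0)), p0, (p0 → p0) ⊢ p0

Proof tree:
[→L] (p0 → p0), (p0 → (p0 → p0)), p0, (p0 → p0) ⊢ p0
  [→L] (p0 → p0), p0, (p0 → (p0 → p0)) ⊢ p0
    [→L] p0, (p0 → p0) ⊢ p0
      [Ax] p0 ⊢ p0
      [WR] p0 ⊢ p0, p0
        [Ax] p0 ⊢ p0
    [→L] p0, (p0 → p0) ⊢ p0
      [WR] p0 ⊢ p0, p0
        [Ax] p0 ⊢ p0
      [Ax] p0 ⊢ p0
  [Ax] p0 ⊢ p0

Result: YES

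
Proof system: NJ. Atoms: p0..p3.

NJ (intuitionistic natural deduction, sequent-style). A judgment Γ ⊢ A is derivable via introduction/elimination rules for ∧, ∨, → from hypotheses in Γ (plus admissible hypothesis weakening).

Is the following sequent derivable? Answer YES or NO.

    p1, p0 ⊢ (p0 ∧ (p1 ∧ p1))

Derivation trace:
[∧I] p1, p0 ⊢ (p0 ∧ (p1 ∧ p1))
  [Ax] p0 ⊢ p0
  [∧I] p1 ⊢ (p1 ∧ p1)
    [Ax] p1 ⊢ p1
    [Ax] p1 ⊢ p1

Result: YES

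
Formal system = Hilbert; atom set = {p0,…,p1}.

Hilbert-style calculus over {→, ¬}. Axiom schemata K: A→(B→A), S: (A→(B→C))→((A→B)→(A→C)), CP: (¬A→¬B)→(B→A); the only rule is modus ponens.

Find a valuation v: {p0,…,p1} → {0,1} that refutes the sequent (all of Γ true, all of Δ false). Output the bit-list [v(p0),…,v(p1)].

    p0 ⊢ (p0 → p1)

Search for a countermodel by truth-table:
  v=00: Γ:[p0=F] Δ:[(p0 → p1)=T] refutes=False
  v=01: Γ:[p0=F] Δ:[(p0 → p1)=T] refutes=False
  v=10: Γ:[p0=T] Δ:[(p0 → p1)=F] refutes=True  ← countermodel

Result: [1, 0]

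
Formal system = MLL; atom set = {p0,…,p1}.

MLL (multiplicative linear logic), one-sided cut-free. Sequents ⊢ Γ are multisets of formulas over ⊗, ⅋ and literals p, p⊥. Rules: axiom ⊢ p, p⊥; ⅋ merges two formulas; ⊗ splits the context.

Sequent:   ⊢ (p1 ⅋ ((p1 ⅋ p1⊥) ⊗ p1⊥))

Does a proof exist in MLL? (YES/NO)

Derivation (root first):
[⅋]  ⊢ (p1 ⅋ ((p1 ⅋ p1⊥) ⊗ p1⊥))
  [⊗]  ⊢ p1, ((p1 ⅋ p1⊥) ⊗ p1⊥)
    [⅋]  ⊢ (p1 ⅋ p1⊥)
      [Ax]  ⊢ p1, p1⊥
    [Ax]  ⊢ p1, p1⊥

Result: YES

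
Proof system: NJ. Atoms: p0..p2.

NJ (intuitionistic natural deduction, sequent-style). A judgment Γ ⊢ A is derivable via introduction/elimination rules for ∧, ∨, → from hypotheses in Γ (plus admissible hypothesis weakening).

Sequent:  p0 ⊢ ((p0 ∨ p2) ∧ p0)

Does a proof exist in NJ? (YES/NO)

Derivation trace:
[∧I] p0 ⊢ ((p0 ∨ p2) ∧ p0)
  [∨I₁] p0 ⊢ (p0 ∨ p2)
    [Ax] p0 ⊢ p0
  [Ax] p0 ⊢ p0

Result: YES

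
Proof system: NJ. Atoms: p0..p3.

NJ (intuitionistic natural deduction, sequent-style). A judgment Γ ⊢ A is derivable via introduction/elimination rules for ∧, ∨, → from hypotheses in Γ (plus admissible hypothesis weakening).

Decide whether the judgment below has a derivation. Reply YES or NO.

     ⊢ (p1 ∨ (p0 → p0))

Proof tree:
[∨I₂]  ⊢ (p1 ∨ (p0 → p0))
  [→I]  ⊢ (p0 → p0)
    [Ax] p0 ⊢ p0

Result: YES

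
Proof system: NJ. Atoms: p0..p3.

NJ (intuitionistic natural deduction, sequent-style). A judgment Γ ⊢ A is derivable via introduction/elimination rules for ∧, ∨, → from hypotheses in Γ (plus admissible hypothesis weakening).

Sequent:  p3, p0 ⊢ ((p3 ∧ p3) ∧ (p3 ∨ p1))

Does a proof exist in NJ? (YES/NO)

Proof tree:
[∧I] p3, p0 ⊢ ((p3 ∧ p3) ∧ (p3 ∨ p1))
  [∧I] p3 ⊢ (p3 ∧ p3)
    [Ax] p3 ⊢ p3
    [Ax] p3 ⊢ p3
  [Wk] p3, p0 ⊢ (p3 ∨ p1)
    [∨I₁] p3 ⊢ (p3 ∨ p1)
      [Ax] p3 ⊢ p3

Result: YES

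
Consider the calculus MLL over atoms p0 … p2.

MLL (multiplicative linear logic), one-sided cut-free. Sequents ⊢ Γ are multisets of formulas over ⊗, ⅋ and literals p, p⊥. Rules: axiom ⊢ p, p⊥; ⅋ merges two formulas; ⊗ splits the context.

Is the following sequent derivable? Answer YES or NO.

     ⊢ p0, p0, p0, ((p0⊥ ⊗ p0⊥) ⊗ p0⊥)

Derivation trace:
[⊗]  ⊢ p0, p0, p0, ((p0⊥ ⊗ p0⊥) ⊗ p0⊥)
  [⊗]  ⊢ p0, p0, (p0⊥ ⊗ p0⊥)
    [Ax]  ⊢ p0, p0⊥
    [Ax]  ⊢ p0, p0⊥
  [Ax]  ⊢ p0, p0⊥

Result: YES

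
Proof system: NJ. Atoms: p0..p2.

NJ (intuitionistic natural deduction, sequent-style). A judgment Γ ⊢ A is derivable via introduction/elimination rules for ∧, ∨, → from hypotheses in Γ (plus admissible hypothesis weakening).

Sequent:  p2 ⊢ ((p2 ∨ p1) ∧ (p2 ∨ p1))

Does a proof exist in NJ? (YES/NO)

Proof tree:
[∧I] p2 ⊢ ((p2 ∨ p1) ∧ (p2 ∨ p1))
  [∨I₁] p2 ⊢ (p2 ∨ p1)
    [Ax] p2 ⊢ p2
  [∨I₁] p2 ⊢ (p2 ∨ p1)
    [Ax] p2 ⊢ p2

Result: YES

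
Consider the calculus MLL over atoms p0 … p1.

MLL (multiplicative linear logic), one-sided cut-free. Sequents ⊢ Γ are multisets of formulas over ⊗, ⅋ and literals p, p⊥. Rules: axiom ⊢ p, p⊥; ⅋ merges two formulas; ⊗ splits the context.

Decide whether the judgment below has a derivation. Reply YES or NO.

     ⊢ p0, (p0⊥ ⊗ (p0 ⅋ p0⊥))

Derivation trace:
[⊗]  ⊢ p0, (p0⊥ ⊗ (p0 ⅋ p0⊥))
  [Ax]  ⊢ p0, p0⊥
  [⅋]  ⊢ (p0 ⅋ p0⊥)
    [Ax]  ⊢ p0, p0⊥

Result: YES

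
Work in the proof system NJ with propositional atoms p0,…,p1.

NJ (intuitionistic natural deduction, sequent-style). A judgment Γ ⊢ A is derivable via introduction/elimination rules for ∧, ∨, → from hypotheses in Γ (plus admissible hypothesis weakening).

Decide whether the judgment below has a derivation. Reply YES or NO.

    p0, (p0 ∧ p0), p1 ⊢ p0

Derivation trace:
[Wk] p0, (p0 ∧ p0), p1 ⊢ p0
  [Wk] p0, (p0 ∧ p0) ⊢ p0
    [Ax] p0 ⊢ p0

Result: YES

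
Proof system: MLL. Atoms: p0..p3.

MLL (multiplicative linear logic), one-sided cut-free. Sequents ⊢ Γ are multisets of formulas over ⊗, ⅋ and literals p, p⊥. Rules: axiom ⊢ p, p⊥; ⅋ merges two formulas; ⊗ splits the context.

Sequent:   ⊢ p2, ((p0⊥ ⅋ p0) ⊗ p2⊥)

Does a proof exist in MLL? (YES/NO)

Derivation trace:
[⊗]  ⊢ p2, ((p0⊥ ⅋ p0) ⊗ p2⊥)
  [⅋]  ⊢ (p0⊥ ⅋ p0)
    [Ax]  ⊢ p0, p0⊥
  [Ax]  ⊢ p2, p2⊥

Result: YES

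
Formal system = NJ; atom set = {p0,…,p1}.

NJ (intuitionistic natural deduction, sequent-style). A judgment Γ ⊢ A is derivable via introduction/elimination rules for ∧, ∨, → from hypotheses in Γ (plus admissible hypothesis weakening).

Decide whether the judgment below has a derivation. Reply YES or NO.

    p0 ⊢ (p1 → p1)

Derivation (root first):
[Wk] p0 ⊢ (p1 → p1)
  [→I]  ⊢ (p1 → p1)
    [Ax] p1 ⊢ p1

Result: YES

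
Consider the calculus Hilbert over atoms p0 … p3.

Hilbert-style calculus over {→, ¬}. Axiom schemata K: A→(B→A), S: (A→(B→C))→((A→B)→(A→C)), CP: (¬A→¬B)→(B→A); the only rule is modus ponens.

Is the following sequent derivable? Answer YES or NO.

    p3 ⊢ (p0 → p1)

Search for a countermodel by truth-table:
  v=0000: Γ:[p3=F] Δ:[(p0 → p1)=T] refutes=False
  v=0001: Γ:[p3=T] Δ:[(p0 → p1)=T] refutes=False
  v=0010: Γ:[p3=F] Δ:[(p0 → p1)=T] refutes=False
  v=0011: Γ:[p3=T] Δ:[(p0 → p1)=T] refutes=False
  v=0100: Γ:[p3=F] Δ:[(p0 → p1)=T] refutes=False
  v=0101: Γ:[p3=T] Δ:[(p0 → p1)=T] refutes=False
  v=0110: Γ:[p3=F] Δ:[(p0 → p1)=T] refutes=False
  v=0111: Γ:[p3=T] Δ:[(p0 → p1)=T] refutes=False
  v=1000: Γ:[p3=F] Δ:[(p0 → p1)=F] refutes=False
  v=1001: Γ:[p3=T] Δ:[(p0 → p1)=F] refutes=True  ← countermodel

Result: NO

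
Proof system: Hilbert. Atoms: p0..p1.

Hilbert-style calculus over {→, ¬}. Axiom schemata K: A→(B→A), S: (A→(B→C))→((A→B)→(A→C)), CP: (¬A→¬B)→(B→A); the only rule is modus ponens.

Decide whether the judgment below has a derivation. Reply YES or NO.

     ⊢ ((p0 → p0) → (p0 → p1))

Enumerate valuations to refute Γ ⊢ Δ:
  v=00: Γ:[] Δ:[((p0 → p0) → (p0 → p1))=T] refutes=False
  v=01: Γ:[] Δ:[((p0 → p0) → (p0 → p1))=T] refutes=False
  v=10: Γ:[] Δ:[((p0 → p0) → (p0 → p1))=F] refutes=True  ← countermodel

Result: NO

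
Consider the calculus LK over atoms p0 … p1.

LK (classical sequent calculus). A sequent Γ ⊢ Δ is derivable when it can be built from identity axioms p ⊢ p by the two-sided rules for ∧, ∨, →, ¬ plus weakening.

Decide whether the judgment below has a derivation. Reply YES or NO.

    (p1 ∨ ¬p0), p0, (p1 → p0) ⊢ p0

Derivation (root first):
[→L] (p1 ∨ ¬p0), p0, (p1 → p0) ⊢ p0
  [∨L] p0, (p1 ∨ ¬p0) ⊢ p1
    [Ax] p1 ⊢ p1
    [¬L] p0, ¬p0 ⊢ 
      [Ax] p0 ⊢ p0
  [Ax] p0 ⊢ p0

Result: YES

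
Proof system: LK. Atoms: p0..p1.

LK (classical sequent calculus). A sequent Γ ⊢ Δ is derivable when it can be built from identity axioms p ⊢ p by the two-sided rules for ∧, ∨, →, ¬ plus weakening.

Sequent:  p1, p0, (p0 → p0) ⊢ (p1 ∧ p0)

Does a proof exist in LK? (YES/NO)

Proof tree:
[→L] p1, p0, (p0 → p0) ⊢ (p1 ∧ p0)
  [Ax] p0 ⊢ p0
  [∧R] p1, p0 ⊢ (p1 ∧ p0)
    [Ax] p1 ⊢ p1
    [Ax] p0 ⊢ p0

Result: YES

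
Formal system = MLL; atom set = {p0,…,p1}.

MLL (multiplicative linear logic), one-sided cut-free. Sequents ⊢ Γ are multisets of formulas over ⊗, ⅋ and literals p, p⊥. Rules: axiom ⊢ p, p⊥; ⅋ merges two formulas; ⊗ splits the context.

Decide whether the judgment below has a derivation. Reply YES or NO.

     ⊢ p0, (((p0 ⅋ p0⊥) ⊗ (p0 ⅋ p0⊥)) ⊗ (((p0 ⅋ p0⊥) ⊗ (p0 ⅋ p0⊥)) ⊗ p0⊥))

Derivation trace:
[⊗]  ⊢ p0, (((p0 ⅋ p0⊥) ⊗ (p0 ⅋ p0⊥)) ⊗ (((p0 ⅋ p0⊥) ⊗ (p0 ⅋ p0⊥)) ⊗ p0⊥))
  [⊗]  ⊢ ((p0 ⅋ p0⊥) ⊗ (p0 ⅋ p0⊥))
    [⅋]  ⊢ (p0 ⅋ p0⊥)
      [Ax]  ⊢ p0, p0⊥
    [⅋]  ⊢ (p0 ⅋ p0⊥)
      [Ax]  ⊢ p0, p0⊥
  [⊗]  ⊢ p0, (((p0 ⅋ p0⊥) ⊗ (p0 ⅋ p0⊥)) ⊗ p0⊥)
    [⊗]  ⊢ ((p0 ⅋ p0⊥) ⊗ (p0 ⅋ p0⊥))
      [⅋]  ⊢ (p0 ⅋ p0⊥)
        [Ax]  ⊢ p0, p0⊥
      [⅋]  ⊢ (p0 ⅋ p0⊥)
        [Ax]  ⊢ p0, p0⊥
    [Ax]  ⊢ p0, p0⊥

Result: YES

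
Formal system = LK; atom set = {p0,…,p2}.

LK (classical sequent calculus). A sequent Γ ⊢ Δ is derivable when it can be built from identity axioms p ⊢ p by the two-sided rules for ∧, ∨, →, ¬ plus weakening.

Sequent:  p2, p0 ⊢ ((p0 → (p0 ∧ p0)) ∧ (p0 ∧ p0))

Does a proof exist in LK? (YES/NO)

Derivation trace:
[∧R] p2, p0 ⊢ ((p0 → (p0 ∧ p0)) ∧ (p0 ∧ p0))
  [→R]  ⊢ (p0 → (p0 ∧ p0))
    [∧R] p0 ⊢ (p0 ∧ p0)
      [Ax] p0 ⊢ p0
      [Ax] p0 ⊢ p0
  [WL] p0, p2 ⊢ (p0 ∧ p0)
    [∧R] p0 ⊢ (p0 ∧ p0)
      [Ax] p0 ⊢ p0
      [Ax] p0 ⊢ p0

Result: YES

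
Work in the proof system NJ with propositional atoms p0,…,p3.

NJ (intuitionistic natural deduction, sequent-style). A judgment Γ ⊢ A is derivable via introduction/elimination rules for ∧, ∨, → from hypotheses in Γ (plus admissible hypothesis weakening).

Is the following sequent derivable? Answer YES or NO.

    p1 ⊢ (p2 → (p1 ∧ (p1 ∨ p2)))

Derivation (root first):
[→I] p1 ⊢ (p2 → (p1 ∧ (p1 ∨ p2)))
  [∧I] p1, p2 ⊢ (p1 ∧ (p1 ∨ p2))
    [Ax] p1 ⊢ p1
    [∨I₂] p2 ⊢ (p1 ∨ p2)
      [Ax] p2 ⊢ p2

Result: YES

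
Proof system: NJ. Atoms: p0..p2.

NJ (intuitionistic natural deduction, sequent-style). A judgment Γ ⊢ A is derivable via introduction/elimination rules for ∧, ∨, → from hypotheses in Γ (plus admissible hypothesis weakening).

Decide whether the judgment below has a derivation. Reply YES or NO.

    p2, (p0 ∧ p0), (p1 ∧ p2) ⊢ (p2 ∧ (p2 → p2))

Proof tree:
[∧I] p2, (p0 ∧ p0), (p1 ∧ p2) ⊢ (p2 ∧ (p2 → p2))
  [Wk] p2, (p1 ∧ p2) ⊢ p2
    [Ax] p2 ⊢ p2
  [Wk] (p0 ∧ p0) ⊢ (p2 → p2)
    [→I]  ⊢ (p2 → p2)
      [Ax] p2 ⊢ p2

Result: YES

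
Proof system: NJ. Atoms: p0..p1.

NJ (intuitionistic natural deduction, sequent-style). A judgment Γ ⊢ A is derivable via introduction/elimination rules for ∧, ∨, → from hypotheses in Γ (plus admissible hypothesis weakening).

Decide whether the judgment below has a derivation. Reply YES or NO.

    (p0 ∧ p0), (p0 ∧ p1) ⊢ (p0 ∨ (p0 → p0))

Derivation trace:
[∨I₂] (p0 ∧ p0), (p0 ∧ p1) ⊢ (p0 ∨ (p0 → p0))
  [→I] (p0 ∧ p0), (p0 ∧ p1) ⊢ (p0 → p0)
    [Wk] p0, (p0 ∧ p0), (p0 ∧ p1) ⊢ p0
      [Wk] p0, (p0 ∧ p0) ⊢ p0
        [Ax] p0 ⊢ p0

Result: YES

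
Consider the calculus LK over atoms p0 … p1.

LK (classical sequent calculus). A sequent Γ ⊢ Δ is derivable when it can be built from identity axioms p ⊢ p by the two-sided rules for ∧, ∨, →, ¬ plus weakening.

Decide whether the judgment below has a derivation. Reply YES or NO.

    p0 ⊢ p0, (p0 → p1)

Proof tree:
[→R] p0 ⊢ p0, (p0 → p1)
  [WL] p0, p0 ⊢ p0, p1
    [WR] p0 ⊢ p0, p1
      [Ax] p0 ⊢ p0

Result: YES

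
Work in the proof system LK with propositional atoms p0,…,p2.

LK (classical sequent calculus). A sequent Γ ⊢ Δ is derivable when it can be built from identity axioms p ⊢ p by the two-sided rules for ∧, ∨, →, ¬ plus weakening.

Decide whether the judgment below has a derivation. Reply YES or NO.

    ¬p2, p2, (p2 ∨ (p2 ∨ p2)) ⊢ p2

Proof tree:
[∨L] ¬p2, p2, (p2 ∨ (p2 ∨ p2)) ⊢ p2
  [WL] p2, ¬p2, p2 ⊢ 
    [¬L] p2, ¬p2 ⊢ 
      [Ax] p2 ⊢ p2
  [∨L] (p2 ∨ p2) ⊢ p2
    [Ax] p2 ⊢ p2
    [Ax] p2 ⊢ p2

Result: YES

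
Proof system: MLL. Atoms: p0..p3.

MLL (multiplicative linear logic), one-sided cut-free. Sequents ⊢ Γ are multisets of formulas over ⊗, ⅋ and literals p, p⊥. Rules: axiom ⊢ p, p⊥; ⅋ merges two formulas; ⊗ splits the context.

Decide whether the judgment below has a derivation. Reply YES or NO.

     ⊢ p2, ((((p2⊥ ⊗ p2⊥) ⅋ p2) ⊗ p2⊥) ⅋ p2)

Derivation (root first):
[⅋]  ⊢ p2, ((((p2⊥ ⊗ p2⊥) ⅋ p2) ⊗ p2⊥) ⅋ p2)
  [⊗]  ⊢ p2, p2, (((p2⊥ ⊗ p2⊥) ⅋ p2) ⊗ p2⊥)
    [⅋]  ⊢ p2, ((p2⊥ ⊗ p2⊥) ⅋ p2)
      [⊗]  ⊢ p2, p2, (p2⊥ ⊗ p2⊥)
        [Ax]  ⊢ p2, p2⊥
        [Ax]  ⊢ p2, p2⊥
    [Ax]  ⊢ p2, p2⊥

Result: YES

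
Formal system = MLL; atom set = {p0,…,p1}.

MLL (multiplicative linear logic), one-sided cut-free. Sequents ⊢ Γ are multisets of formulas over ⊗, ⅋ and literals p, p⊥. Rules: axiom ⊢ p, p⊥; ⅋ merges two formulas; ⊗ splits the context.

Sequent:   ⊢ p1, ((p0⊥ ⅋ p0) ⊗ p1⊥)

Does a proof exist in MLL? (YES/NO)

Derivation (root first):
[⊗]  ⊢ p1, ((p0⊥ ⅋ p0) ⊗ p1⊥)
  [⅋]  ⊢ (p0⊥ ⅋ p0)
    [Ax]  ⊢ p0, p0⊥
  [Ax]  ⊢ p1, p1⊥

Result: YES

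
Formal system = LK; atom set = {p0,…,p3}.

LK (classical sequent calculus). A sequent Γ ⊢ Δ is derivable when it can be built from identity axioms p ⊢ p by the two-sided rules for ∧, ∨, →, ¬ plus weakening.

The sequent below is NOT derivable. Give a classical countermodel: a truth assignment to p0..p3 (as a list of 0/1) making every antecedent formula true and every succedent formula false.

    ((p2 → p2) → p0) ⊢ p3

Truth-table refutation:
  v=0000: Γ:[((p2 → p2) → p0)=F] Δ:[p3=F] refutes=False
  v=0001: Γ:[((p2 → p2) → p0)=F] Δ:[p3=T] refutes=False
  v=0010: Γ:[((p2 → p2) → p0)=F] Δ:[p3=F] refutes=False
  v=0011: Γ:[((p2 → p2) → p0)=F] Δ:[p3=T] refutes=False
  v=0100: Γ:[((p2 → p2) → p0)=F] Δ:[p3=F] refutes=False
  v=0101: Γ:[((p2 → p2) → p0)=F] Δ:[p3=T] refutes=False
  v=0110: Γ:[((p2 → p2) → p0)=F] Δ:[p3=F] refutes=False
  v=0111: Γ:[((p2 → p2) → p0)=F] Δ:[p3=T] refutes=False
  v=1000: Γ:[((p2 → p2) → p0)=T] Δ:[p3=F] refutes=True  ← countermodel

Result: [1, 0, 0, 0]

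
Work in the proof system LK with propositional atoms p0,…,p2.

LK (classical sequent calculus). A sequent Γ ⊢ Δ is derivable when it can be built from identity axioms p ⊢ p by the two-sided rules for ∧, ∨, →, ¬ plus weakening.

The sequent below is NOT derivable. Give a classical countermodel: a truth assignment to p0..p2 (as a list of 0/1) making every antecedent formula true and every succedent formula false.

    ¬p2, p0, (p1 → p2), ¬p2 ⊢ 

Enumerate valuations to refute Γ ⊢ Δ:
  v=000: Γ:[¬p2=T, p0=F, (p1 → p2)=T, ¬p2=T] Δ:[] refutes=False
  v=001: Γ:[¬p2=F, p0=F, (p1 → p2)=T, ¬p2=F] Δ:[] refutes=False
  v=010: Γ:[¬p2=T, p0=F, (p1 → p2)=F, ¬p2=T] Δ:[] refutes=False
  v=011: Γ:[¬p2=F, p0=F, (p1 → p2)=T, ¬p2=F] Δ:[] refutes=False
  v=100: Γ:[¬p2=T, p0=T, (p1 → p2)=T, ¬p2=T] Δ:[] refutes=True  ← countermodel

Result: [1, 0, 0]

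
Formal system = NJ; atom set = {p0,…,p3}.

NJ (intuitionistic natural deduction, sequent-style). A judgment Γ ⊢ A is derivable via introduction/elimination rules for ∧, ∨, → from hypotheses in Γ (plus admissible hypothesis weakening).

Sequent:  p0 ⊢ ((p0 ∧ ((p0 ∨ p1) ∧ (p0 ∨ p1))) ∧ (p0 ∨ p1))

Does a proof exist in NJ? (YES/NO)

Derivation (root first):
[∧I] p0 ⊢ ((p0 ∧ ((p0 ∨ p1) ∧ (p0 ∨ p1))) ∧ (p0 ∨ p1))
  [∧I] p0 ⊢ (p0 ∧ ((p0 ∨ p1) ∧ (p0 ∨ p1)))
    [Ax] p0 ⊢ p0
    [∧I] p0 ⊢ ((p0 ∨ p1) ∧ (p0 ∨ p1))
      [∨I₁] p0 ⊢ (p0 ∨ p1)
        [Ax] p0 ⊢ p0
      [∨I₁] p0 ⊢ (p0 ∨ p1)
        [Ax] p0 ⊢ p0
  [∨I₁] p0 ⊢ (p0 ∨ p1)
    [Ax] p0 ⊢ p0

Result: YES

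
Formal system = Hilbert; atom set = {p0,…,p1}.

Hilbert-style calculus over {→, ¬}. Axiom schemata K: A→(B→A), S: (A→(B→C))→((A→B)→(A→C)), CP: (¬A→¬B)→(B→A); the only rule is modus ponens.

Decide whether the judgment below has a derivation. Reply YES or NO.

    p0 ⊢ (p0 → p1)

Enumerate valuations to refute Γ ⊢ Δ:
  v=00: Γ:[p0=F] Δ:[(p0 → p1)=T] refutes=False
  v=01: Γ:[p0=F] Δ:[(p0 → p1)=T] refutes=False
  v=10: Γ:[p0=T] Δ:[(p0 → p1)=F] refutes=True  ← countermodel

Result: NO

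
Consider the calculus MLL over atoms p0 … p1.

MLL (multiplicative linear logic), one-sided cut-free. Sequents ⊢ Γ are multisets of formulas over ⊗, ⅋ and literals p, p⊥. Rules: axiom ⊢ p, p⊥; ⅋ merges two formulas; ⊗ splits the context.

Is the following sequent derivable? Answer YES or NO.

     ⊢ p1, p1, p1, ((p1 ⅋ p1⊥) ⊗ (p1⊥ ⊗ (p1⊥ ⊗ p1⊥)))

Proof tree:
[⊗]  ⊢ p1, p1, p1, ((p1 ⅋ p1⊥) ⊗ (p1⊥ ⊗ (p1⊥ ⊗ p1⊥)))
  [⅋]  ⊢ (p1 ⅋ p1⊥)
    [Ax]  ⊢ p1, p1⊥
  [⊗]  ⊢ p1, p1, p1, (p1⊥ ⊗ (p1⊥ ⊗ p1⊥))
    [Ax]  ⊢ p1, p1⊥
    [⊗]  ⊢ p1, p1, (p1⊥ ⊗ p1⊥)
      [Ax]  ⊢ p1, p1⊥
      [Ax]  ⊢ p1, p1⊥

Result: YES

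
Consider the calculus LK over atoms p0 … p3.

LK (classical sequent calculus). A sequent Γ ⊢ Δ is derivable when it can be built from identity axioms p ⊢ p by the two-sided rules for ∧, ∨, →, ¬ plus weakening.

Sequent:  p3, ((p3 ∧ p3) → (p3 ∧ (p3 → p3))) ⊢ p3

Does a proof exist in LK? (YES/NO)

Derivation (root first):
[→L] p3, ((p3 ∧ p3) → (p3 ∧ (p3 → p3))) ⊢ p3
  [∧R] p3 ⊢ (p3 ∧ p3)
    [Ax] p3 ⊢ p3
    [Ax] p3 ⊢ p3
  [∧L] (p3 ∧ (p3 → p3)) ⊢ p3
    [→L] p3, (p3 → p3) ⊢ p3
      [Ax] p3 ⊢ p3
      [Ax] p3 ⊢ p3

Result: YES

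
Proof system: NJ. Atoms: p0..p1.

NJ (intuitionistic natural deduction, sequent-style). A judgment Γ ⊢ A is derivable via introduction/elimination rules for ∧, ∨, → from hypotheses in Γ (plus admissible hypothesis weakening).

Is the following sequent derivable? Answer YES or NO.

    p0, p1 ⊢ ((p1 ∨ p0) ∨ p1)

Derivation (root first):
[Wk] p0, p1 ⊢ ((p1 ∨ p0) ∨ p1)
  [∨I₁] p0 ⊢ ((p1 ∨ p0) ∨ p1)
    [∨I₂] p0 ⊢ (p1 ∨ p0)
      [Ax] p0 ⊢ p0

Result: YES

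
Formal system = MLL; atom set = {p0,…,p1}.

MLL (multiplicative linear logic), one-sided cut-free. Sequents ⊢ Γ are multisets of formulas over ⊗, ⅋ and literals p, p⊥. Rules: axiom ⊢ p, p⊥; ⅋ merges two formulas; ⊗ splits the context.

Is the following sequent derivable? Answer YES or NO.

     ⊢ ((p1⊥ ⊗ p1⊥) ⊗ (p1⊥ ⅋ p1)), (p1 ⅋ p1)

Proof tree:
[⅋]  ⊢ ((p1⊥ ⊗ p1⊥) ⊗ (p1⊥ ⅋ p1)), (p1 ⅋ p1)
  [⊗]  ⊢ p1, p1, ((p1⊥ ⊗ p1⊥) ⊗ (p1⊥ ⅋ p1))
    [⊗]  ⊢ p1, p1, (p1⊥ ⊗ p1⊥)
      [Ax]  ⊢ p1, p1⊥
      [Ax]  ⊢ p1, p1⊥
    [⅋]  ⊢ (p1⊥ ⅋ p1)
      [Ax]  ⊢ p1, p1⊥

Result: YES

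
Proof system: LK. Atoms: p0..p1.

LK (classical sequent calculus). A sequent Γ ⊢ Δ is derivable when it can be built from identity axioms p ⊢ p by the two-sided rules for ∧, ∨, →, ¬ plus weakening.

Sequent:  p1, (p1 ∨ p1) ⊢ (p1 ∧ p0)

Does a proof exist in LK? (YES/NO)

Search for a countermodel by truth-table:
  v=00: Γ:[p1=F, (p1 ∨ p1)=F] Δ:[(p1 ∧ p0)=F] refutes=False
  v=01: Γ:[p1=T, (p1 ∨ p1)=T] Δ:[(p1 ∧ p0)=F] refutes=True  ← countermodel

Result: NO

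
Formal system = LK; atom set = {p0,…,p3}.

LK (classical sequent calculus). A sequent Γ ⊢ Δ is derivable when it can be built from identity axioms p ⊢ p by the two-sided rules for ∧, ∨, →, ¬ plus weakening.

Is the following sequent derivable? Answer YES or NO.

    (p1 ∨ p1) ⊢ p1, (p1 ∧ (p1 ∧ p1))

Derivation (root first):
[∨L] (p1 ∨ p1) ⊢ p1, (p1 ∧ (p1 ∧ p1))
  [Ax] p1 ⊢ p1
  [∧R] p1 ⊢ (p1 ∧ (p1 ∧ p1))
    [Ax] p1 ⊢ p1
    [∧R] p1 ⊢ (p1 ∧ p1)
      [Ax] p1 ⊢ p1
      [Ax] p1 ⊢ p1

Result: YES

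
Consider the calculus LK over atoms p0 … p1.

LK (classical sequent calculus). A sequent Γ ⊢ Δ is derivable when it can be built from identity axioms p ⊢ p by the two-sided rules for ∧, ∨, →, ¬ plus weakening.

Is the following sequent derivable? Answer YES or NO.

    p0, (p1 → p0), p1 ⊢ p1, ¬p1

Proof tree:
[WL] p0, (p1 → p0), p1 ⊢ p1, ¬p1
  [¬R] p0, (p1 → p0) ⊢ p1, ¬p1
    [→L] p1, p0, (p1 → p0) ⊢ p1
      [WL] p1, p0 ⊢ p1
        [Ax] p1 ⊢ p1
      [WL] p1, p0 ⊢ p1
        [Ax] p1 ⊢ p1

Result: YES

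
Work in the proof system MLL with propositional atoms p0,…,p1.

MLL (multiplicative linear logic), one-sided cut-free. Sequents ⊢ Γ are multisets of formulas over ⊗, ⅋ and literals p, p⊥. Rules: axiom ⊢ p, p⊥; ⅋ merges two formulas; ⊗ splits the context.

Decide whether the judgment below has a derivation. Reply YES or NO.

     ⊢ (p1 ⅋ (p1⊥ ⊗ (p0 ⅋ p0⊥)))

Derivation trace:
[⅋]  ⊢ (p1 ⅋ (p1⊥ ⊗ (p0 ⅋ p0⊥)))
  [⊗]  ⊢ p1, (p1⊥ ⊗ (p0 ⅋ p0⊥))
    [Ax]  ⊢ p1, p1⊥
    [⅋]  ⊢ (p0 ⅋ p0⊥)
      [Ax]  ⊢ p0, p0⊥

Result: YES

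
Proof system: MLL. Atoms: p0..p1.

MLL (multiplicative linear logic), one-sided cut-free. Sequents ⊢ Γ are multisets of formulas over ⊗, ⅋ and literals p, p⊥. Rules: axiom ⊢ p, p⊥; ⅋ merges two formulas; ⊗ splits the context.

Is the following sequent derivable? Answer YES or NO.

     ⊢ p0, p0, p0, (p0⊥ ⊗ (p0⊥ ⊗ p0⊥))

Derivation trace:
[⊗]  ⊢ p0, p0, p0, (p0⊥ ⊗ (p0⊥ ⊗ p0⊥))
  [Ax]  ⊢ p0, p0⊥
  [⊗]  ⊢ p0, p0, (p0⊥ ⊗ p0⊥)
    [Ax]  ⊢ p0, p0⊥
    [Ax]  ⊢ p0, p0⊥

Result: YES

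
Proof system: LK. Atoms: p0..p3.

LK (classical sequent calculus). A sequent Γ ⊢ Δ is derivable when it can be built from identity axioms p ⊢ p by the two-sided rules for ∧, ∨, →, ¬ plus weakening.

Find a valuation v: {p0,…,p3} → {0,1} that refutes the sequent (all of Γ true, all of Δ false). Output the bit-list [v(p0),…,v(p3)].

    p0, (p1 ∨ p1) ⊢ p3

Truth-table refutation:
  v=0000: Γ:[p0=F, (p1 ∨ p1)=F] Δ:[p3=F] refutes=False
  v=0001: Γ:[p0=F, (p1 ∨ p1)=F] Δ:[p3=T] refutes=False
  v=0010: Γ:[p0=F, (p1 ∨ p1)=F] Δ:[p3=F] refutes=False
  v=0011: Γ:[p0=F, (p1 ∨ p1)=F] Δ:[p3=T] refutes=False
  v=0100: Γ:[p0=F, (p1 ∨ p1)=T] Δ:[p3=F] refutes=False
  v=0101: Γ:[p0=F, (p1 ∨ p1)=T] Δ:[p3=T] refutes=False
  v=0110: Γ:[p0=F, (p1 ∨ p1)=T] Δ:[p3=F] refutes=False
  v=0111: Γ:[p0=F, (p1 ∨ p1)=T] Δ:[p3=T] refutes=False
  v=1000: Γ:[p0=T, (p1 ∨ p1)=F] Δ:[p3=F] refutes=False
  v=1001: Γ:[p0=T, (p1 ∨ p1)=F] Δ:[p3=T] refutes=False
  v=1010: Γ:[p0=T, (p1 ∨ p1)=F] Δ:[p3=F] refutes=False
  v=1011: Γ:[p0=T, (p1 ∨ p1)=F] Δ:[p3=T] refutes=False
  v=1100: Γ:[p0=T, (p1 ∨ p1)=T] Δ:[p3=F] refutes=True  ← countermodel

Result: [1, 1, 0, 0]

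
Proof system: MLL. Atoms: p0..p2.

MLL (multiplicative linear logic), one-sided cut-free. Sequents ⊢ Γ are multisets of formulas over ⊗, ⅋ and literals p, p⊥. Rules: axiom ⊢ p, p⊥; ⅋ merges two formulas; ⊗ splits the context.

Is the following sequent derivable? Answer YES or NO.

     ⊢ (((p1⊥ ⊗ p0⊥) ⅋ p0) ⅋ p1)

Derivation (root first):
[⅋]  ⊢ (((p1⊥ ⊗ p0⊥) ⅋ p0) ⅋ p1)
  [⅋]  ⊢ p1, ((p1⊥ ⊗ p0⊥) ⅋ p0)
    [⊗]  ⊢ p1, p0, (p1⊥ ⊗ p0⊥)
      [Ax]  ⊢ p1, p1⊥
      [Ax]  ⊢ p0, p0⊥

Result: YES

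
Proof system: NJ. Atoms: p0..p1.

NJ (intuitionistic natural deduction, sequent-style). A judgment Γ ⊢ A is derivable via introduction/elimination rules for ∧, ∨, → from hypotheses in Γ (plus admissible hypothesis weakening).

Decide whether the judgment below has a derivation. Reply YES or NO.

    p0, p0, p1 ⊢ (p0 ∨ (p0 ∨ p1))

Proof tree:
[Wk] p0, p0, p1 ⊢ (p0 ∨ (p0 ∨ p1))
  [Wk] p0, p0 ⊢ (p0 ∨ (p0 ∨ p1))
    [∨I₂] p0 ⊢ (p0 ∨ (p0 ∨ p1))
      [∨I₁] p0 ⊢ (p0 ∨ p1)
        [Ax] p0 ⊢ p0

Result: YES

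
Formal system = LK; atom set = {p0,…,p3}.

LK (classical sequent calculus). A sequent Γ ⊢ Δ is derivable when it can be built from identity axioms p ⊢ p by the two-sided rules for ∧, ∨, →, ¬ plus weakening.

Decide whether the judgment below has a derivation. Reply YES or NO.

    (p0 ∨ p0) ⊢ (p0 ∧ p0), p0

Derivation (root first):
[∨L] (p0 ∨ p0) ⊢ (p0 ∧ p0), p0
  [Ax] p0 ⊢ p0
  [∧R] p0 ⊢ (p0 ∧ p0)
    [Ax] p0 ⊢ p0
    [Ax] p0 ⊢ p0

Result: YES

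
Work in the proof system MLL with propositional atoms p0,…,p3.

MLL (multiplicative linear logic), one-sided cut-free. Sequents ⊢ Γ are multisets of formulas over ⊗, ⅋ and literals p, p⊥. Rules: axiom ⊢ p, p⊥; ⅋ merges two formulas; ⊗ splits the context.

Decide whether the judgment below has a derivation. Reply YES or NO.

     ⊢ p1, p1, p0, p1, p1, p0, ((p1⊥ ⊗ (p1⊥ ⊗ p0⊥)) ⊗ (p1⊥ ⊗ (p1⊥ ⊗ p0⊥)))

Proof tree:
[⊗]  ⊢ p1, p1, p0, p1, p1, p0, ((p1⊥ ⊗ (p1⊥ ⊗ p0⊥)) ⊗ (p1⊥ ⊗ (p1⊥ ⊗ p0⊥)))
  [⊗]  ⊢ p1, p1, p0, (p1⊥ ⊗ (p1⊥ ⊗ p0⊥))
    [Ax]  ⊢ p1, p1⊥
    [⊗]  ⊢ p1, p0, (p1⊥ ⊗ p0⊥)
      [Ax]  ⊢ p1, p1⊥
      [Ax]  ⊢ p0, p0⊥
  [⊗]  ⊢ p1, p1, p0, (p1⊥ ⊗ (p1⊥ ⊗ p0⊥))
    [Ax]  ⊢ p1, p1⊥
    [⊗]  ⊢ p1, p0, (p1⊥ ⊗ p0⊥)
      [Ax]  ⊢ p1, p1⊥
      [Ax]  ⊢ p0, p0⊥

Result: YES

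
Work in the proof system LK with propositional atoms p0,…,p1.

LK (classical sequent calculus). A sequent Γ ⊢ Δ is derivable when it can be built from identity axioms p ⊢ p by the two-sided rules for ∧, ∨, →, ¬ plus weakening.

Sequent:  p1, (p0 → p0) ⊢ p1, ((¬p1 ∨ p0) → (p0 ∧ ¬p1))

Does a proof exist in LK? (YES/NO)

Derivation (root first):
[→R] p1, (p0 → p0) ⊢ p1, ((¬p1 ∨ p0) → (p0 ∧ ¬p1))
  [∨L] p1, (p0 → p0), (¬p1 ∨ p0) ⊢ p1, (p0 ∧ ¬p1)
    [¬L] p1, ¬p1 ⊢ 
      [Ax] p1 ⊢ p1
    [∧R] (p0 → p0), p0 ⊢ p1, (p0 ∧ ¬p1)
      [→L] p0, (p0 → p0) ⊢ p0
        [Ax] p0 ⊢ p0
        [Ax] p0 ⊢ p0
      [¬R]  ⊢ p1, ¬p1
        [Ax] p1 ⊢ p1

Result: YES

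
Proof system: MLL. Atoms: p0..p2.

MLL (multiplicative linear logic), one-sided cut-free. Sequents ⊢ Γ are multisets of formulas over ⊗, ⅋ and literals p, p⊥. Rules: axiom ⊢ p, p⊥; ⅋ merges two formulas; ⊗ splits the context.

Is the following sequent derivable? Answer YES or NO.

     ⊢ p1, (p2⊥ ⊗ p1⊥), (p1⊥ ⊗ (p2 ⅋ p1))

Derivation (root first):
[⊗]  ⊢ p1, (p2⊥ ⊗ p1⊥), (p1⊥ ⊗ (p2 ⅋ p1))
  [Ax]  ⊢ p1, p1⊥
  [⅋]  ⊢ (p2⊥ ⊗ p1⊥), (p2 ⅋ p1)
    [⊗]  ⊢ p2, p1, (p2⊥ ⊗ p1⊥)
      [Ax]  ⊢ p2, p2⊥
      [Ax]  ⊢ p1, p1⊥

Result: YES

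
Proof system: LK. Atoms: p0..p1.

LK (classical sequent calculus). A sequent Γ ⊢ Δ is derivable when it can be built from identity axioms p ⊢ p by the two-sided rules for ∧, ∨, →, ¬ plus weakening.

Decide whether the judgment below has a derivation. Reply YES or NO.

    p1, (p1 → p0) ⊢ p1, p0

Derivation trace:
[→L] p1, (p1 → p0) ⊢ p1, p0
  [WR] p1 ⊢ p1, p1
    [Ax] p1 ⊢ p1
  [Ax] p0 ⊢ p0

Result: YES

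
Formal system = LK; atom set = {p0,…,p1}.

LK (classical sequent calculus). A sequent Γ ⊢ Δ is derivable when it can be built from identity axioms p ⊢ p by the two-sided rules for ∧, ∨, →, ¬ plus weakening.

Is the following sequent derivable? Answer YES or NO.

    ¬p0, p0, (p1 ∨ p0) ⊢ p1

Derivation (root first):
[∨L] ¬p0, p0, (p1 ∨ p0) ⊢ p1
  [Ax] p1 ⊢ p1
  [WL] p0, ¬p0, p0 ⊢ 
    [¬L] p0, ¬p0 ⊢ 
      [Ax] p0 ⊢ p0

Result: YES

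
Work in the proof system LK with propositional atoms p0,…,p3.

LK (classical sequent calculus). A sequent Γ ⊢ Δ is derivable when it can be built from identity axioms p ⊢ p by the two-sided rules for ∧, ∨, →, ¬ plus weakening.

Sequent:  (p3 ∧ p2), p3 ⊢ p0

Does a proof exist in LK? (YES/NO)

Search for a countermodel by truth-table:
  v=0000: Γ:[(p3 ∧ p2)=F, p3=F] Δ:[p0=F] refutes=False
  v=0001: Γ:[(p3 ∧ p2)=F, p3=T] Δ:[p0=F] refutes=False
  v=0010: Γ:[(p3 ∧ p2)=F, p3=F] Δ:[p0=F] refutes=False
  v=0011: Γ:[(p3 ∧ p2)=T, p3=T] Δ:[p0=F] refutes=True  ← countermodel

Result: NO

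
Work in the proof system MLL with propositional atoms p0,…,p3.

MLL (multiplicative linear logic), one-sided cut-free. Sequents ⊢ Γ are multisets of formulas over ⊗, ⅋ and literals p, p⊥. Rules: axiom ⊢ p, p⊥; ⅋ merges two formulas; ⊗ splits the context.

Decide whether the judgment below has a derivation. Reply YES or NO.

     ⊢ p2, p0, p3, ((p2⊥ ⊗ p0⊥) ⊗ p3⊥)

Derivation (root first):
[⊗]  ⊢ p2, p0, p3, ((p2⊥ ⊗ p0⊥) ⊗ p3⊥)
  [⊗]  ⊢ p2, p0, (p2⊥ ⊗ p0⊥)
    [Ax]  ⊢ p2, p2⊥
    [Ax]  ⊢ p0, p0⊥
  [Ax]  ⊢ p3, p3⊥

Result: YES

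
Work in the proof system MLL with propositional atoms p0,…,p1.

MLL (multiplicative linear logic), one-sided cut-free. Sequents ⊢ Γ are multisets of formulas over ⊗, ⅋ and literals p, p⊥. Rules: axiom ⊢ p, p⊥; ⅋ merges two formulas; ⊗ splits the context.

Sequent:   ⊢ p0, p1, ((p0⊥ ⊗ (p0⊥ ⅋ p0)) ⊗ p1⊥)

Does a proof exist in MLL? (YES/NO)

Derivation (root first):
[⊗]  ⊢ p0, p1, ((p0⊥ ⊗ (p0⊥ ⅋ p0)) ⊗ p1⊥)
  [⊗]  ⊢ p0, (p0⊥ ⊗ (p0⊥ ⅋ p0))
    [Ax]  ⊢ p0, p0⊥
    [⅋]  ⊢ (p0⊥ ⅋ p0)
      [Ax]  ⊢ p0, p0⊥
  [Ax]  ⊢ p1, p1⊥

Result: YES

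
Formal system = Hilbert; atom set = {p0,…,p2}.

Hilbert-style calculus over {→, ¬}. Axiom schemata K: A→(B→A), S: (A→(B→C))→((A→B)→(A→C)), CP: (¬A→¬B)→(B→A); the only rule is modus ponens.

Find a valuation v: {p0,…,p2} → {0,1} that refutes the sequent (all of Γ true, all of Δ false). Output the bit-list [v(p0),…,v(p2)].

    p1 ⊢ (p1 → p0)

Truth-table refutation:
  v=000: Γ:[p1=F] Δ:[(p1 → p0)=T] refutes=False
  v=001: Γ:[p1=F] Δ:[(p1 → p0)=T] refutes=False
  v=010: Γ:[p1=T] Δ:[(p1 → p0)=F] refutes=True  ← countermodel

Result: [0, 1, 0]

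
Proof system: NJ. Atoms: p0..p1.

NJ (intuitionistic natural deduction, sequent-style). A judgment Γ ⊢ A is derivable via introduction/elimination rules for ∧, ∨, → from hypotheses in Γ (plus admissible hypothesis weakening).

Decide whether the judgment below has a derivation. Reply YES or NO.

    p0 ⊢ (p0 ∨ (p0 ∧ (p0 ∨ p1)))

Proof tree:
[∨I₂] p0 ⊢ (p0 ∨ (p0 ∧ (p0 ∨ p1)))
  [∧I] p0 ⊢ (p0 ∧ (p0 ∨ p1))
    [Ax] p0 ⊢ p0
    [∨I₁] p0 ⊢ (p0 ∨ p1)
      [Ax] p0 ⊢ p0

Result: YES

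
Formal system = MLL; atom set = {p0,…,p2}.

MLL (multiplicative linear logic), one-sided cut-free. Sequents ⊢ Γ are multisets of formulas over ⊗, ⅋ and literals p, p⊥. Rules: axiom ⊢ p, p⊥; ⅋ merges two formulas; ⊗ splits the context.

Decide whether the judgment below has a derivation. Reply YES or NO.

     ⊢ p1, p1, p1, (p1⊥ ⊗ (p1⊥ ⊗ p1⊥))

Derivation trace:
[⊗]  ⊢ p1, p1, p1, (p1⊥ ⊗ (p1⊥ ⊗ p1⊥))
  [Ax]  ⊢ p1, p1⊥
  [⊗]  ⊢ p1, p1, (p1⊥ ⊗ p1⊥)
    [Ax]  ⊢ p1, p1⊥
    [Ax]  ⊢ p1, p1⊥

Result: YES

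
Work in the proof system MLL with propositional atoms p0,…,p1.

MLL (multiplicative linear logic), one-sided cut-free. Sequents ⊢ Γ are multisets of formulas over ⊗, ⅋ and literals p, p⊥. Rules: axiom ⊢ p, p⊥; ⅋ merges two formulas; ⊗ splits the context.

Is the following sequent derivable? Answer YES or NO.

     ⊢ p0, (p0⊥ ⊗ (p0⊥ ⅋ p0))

Derivation trace:
[⊗]  ⊢ p0, (p0⊥ ⊗ (p0⊥ ⅋ p0))
  [Ax]  ⊢ p0, p0⊥
  [⅋]  ⊢ (p0⊥ ⅋ p0)
    [Ax]  ⊢ p0, p0⊥

Result: YES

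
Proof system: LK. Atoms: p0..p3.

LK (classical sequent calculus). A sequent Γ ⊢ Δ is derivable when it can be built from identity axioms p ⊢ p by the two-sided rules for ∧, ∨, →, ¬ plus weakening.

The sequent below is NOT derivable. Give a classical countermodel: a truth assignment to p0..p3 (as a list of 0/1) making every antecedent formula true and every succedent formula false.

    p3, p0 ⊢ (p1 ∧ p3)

Enumerate valuations to refute Γ ⊢ Δ:
  v=0000: Γ:[p3=F, p0=F] Δ:[(p1 ∧ p3)=F] refutes=False
  v=0001: Γ:[p3=T, p0=F] Δ:[(p1 ∧ p3)=F] refutes=False
  v=0010: Γ:[p3=F, p0=F] Δ:[(p1 ∧ p3)=F] refutes=False
  v=0011: Γ:[p3=T, p0=F] Δ:[(p1 ∧ p3)=F] refutes=False
  v=0100: Γ:[p3=F, p0=F] Δ:[(p1 ∧ p3)=F] refutes=False
  v=0101: Γ:[p3=T, p0=F] Δ:[(p1 ∧ p3)=T] refutes=False
  v=0110: Γ:[p3=F, p0=F] Δ:[(p1 ∧ p3)=F] refutes=False
  v=0111: Γ:[p3=T, p0=F] Δ:[(p1 ∧ p3)=T] refutes=False
  v=1000: Γ:[p3=F, p0=T] Δ:[(p1 ∧ p3)=F] refutes=False
  v=1001: Γ:[p3=T, p0=T] Δ:[(p1 ∧ p3)=F] refutes=True  ← countermodel

Result: [1, 0, 0, 1]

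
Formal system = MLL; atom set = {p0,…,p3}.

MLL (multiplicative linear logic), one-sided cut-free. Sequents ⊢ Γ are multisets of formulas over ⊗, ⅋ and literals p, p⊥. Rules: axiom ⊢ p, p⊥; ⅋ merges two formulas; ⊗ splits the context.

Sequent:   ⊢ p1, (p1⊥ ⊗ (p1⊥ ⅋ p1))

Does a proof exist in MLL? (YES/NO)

Proof tree:
[⊗]  ⊢ p1, (p1⊥ ⊗ (p1⊥ ⅋ p1))
  [Ax]  ⊢ p1, p1⊥
  [⅋]  ⊢ (p1⊥ ⅋ p1)
    [Ax]  ⊢ p1, p1⊥

Result: YES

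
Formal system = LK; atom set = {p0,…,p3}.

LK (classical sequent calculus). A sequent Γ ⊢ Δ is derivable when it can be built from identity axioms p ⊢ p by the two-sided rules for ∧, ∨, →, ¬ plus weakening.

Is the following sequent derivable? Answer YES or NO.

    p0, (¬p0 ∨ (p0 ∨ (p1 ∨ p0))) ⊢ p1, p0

Derivation (root first):
[∨L] p0, (¬p0 ∨ (p0 ∨ (p1 ∨ p0))) ⊢ p1, p0
  [¬L] p0, ¬p0 ⊢ 
    [Ax] p0 ⊢ p0
  [∨L] (p0 ∨ (p1 ∨ p0)) ⊢ p1, p0
    [Ax] p0 ⊢ p0
    [∨L] (p1 ∨ p0) ⊢ p1, p0
      [Ax] p1 ⊢ p1
      [Ax] p0 ⊢ p0

Result: YES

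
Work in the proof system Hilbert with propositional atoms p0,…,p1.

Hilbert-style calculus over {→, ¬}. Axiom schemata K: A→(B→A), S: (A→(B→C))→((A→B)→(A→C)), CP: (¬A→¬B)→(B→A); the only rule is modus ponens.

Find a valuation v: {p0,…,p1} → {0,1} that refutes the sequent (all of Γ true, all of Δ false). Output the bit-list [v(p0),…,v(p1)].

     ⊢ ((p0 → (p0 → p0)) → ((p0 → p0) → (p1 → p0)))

Truth-table refutation:
  v=00: Γ:[] Δ:[((p0 → (p0 → p0)) → ((p0 → p0) → (p1 → p0)))=T] refutes=False
  v=01: Γ:[] Δ:[((p0 → (p0 → p0)) → ((p0 → p0) → (p1 → p0)))=F] refutes=True  ← countermodel

Result: [0, 1]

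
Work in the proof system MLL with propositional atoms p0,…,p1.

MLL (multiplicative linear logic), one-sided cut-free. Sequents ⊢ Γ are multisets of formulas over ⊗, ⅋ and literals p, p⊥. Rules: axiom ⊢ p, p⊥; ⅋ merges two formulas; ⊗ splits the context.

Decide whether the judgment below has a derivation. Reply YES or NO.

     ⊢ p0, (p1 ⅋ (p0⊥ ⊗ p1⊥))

Proof tree:
[⅋]  ⊢ p0, (p1 ⅋ (p0⊥ ⊗ p1⊥))
  [⊗]  ⊢ p0, p1, (p0⊥ ⊗ p1⊥)
    [Ax]  ⊢ p0, p0⊥
    [Ax]  ⊢ p1, p1⊥

Result: YES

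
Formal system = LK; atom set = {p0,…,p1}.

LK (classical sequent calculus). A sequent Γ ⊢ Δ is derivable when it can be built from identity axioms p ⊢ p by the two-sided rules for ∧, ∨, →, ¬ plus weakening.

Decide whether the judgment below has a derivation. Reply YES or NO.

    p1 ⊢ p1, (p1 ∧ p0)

Derivation trace:
[∧R] p1 ⊢ p1, (p1 ∧ p0)
  [Ax] p1 ⊢ p1
  [WR] p1 ⊢ p1, p0
    [Ax] p1 ⊢ p1

Result: YES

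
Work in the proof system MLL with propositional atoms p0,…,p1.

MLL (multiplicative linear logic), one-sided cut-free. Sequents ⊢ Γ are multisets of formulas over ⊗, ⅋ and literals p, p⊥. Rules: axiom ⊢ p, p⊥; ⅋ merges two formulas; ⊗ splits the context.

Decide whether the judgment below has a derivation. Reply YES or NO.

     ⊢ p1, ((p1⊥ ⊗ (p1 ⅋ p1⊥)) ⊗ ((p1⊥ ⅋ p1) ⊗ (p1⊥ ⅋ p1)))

Proof tree:
[⊗]  ⊢ p1, ((p1⊥ ⊗ (p1 ⅋ p1⊥)) ⊗ ((p1⊥ ⅋ p1) ⊗ (p1⊥ ⅋ p1)))
  [⊗]  ⊢ p1, (p1⊥ ⊗ (p1 ⅋ p1⊥))
    [Ax]  ⊢ p1, p1⊥
    [⅋]  ⊢ (p1 ⅋ p1⊥)
      [Ax]  ⊢ p1, p1⊥
  [⊗]  ⊢ ((p1⊥ ⅋ p1) ⊗ (p1⊥ ⅋ p1))
    [⅋]  ⊢ (p1⊥ ⅋ p1)
      [Ax]  ⊢ p1, p1⊥
    [⅋]  ⊢ (p1⊥ ⅋ p1)
      [Ax]  ⊢ p1, p1⊥

Result: YES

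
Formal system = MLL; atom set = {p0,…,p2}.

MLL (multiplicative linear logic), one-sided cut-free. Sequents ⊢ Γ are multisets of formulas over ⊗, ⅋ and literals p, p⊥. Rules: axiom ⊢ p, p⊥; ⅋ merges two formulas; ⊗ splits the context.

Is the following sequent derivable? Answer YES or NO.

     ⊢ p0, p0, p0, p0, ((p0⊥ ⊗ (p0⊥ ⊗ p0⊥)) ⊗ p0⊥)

Derivation trace:
[⊗]  ⊢ p0, p0, p0, p0, ((p0⊥ ⊗ (p0⊥ ⊗ p0⊥)) ⊗ p0⊥)
  [⊗]  ⊢ p0, p0, p0, (p0⊥ ⊗ (p0⊥ ⊗ p0⊥))
    [Ax]  ⊢ p0, p0⊥
    [⊗]  ⊢ p0, p0, (p0⊥ ⊗ p0⊥)
      [Ax]  ⊢ p0, p0⊥
      [Ax]  ⊢ p0, p0⊥
  [Ax]  ⊢ p0, p0⊥

Result: YES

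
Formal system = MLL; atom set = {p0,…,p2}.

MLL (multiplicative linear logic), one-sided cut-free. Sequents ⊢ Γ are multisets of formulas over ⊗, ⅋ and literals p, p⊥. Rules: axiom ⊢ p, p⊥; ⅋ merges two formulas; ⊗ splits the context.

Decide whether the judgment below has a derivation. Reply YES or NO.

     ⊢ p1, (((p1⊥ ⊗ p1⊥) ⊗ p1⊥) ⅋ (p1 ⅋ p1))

Proof tree:
[⅋]  ⊢ p1, (((p1⊥ ⊗ p1⊥) ⊗ p1⊥) ⅋ (p1 ⅋ p1))
  [⅋]  ⊢ p1, ((p1⊥ ⊗ p1⊥) ⊗ p1⊥), (p1 ⅋ p1)
    [⊗]  ⊢ p1, p1, p1, ((p1⊥ ⊗ p1⊥) ⊗ p1⊥)
      [⊗]  ⊢ p1, p1, (p1⊥ ⊗ p1⊥)
        [Ax]  ⊢ p1, p1⊥
        [Ax]  ⊢ p1, p1⊥
      [Ax]  ⊢ p1, p1⊥

Result: YES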